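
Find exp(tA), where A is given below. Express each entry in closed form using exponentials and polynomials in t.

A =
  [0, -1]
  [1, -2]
e^{tA} =
  [t*exp(-t) + exp(-t), -t*exp(-t)]
  [t*exp(-t), -t*exp(-t) + exp(-t)]

Strategy: write A = P · J · P⁻¹ where J is a Jordan canonical form, so e^{tA} = P · e^{tJ} · P⁻¹, and e^{tJ} can be computed block-by-block.

A has Jordan form
J =
  [-1,  1]
  [ 0, -1]
(up to reordering of blocks).

Per-block formulas:
  For a 2×2 Jordan block J_2(-1): exp(t · J_2(-1)) = e^(-1t)·(I + t·N), where N is the 2×2 nilpotent shift.

After assembling e^{tJ} and conjugating by P, we get:

e^{tA} =
  [t*exp(-t) + exp(-t), -t*exp(-t)]
  [t*exp(-t), -t*exp(-t) + exp(-t)]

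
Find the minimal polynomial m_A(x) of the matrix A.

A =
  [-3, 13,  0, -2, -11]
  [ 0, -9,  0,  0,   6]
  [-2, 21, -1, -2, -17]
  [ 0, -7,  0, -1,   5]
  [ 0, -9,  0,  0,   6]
x^3 + 4*x^2 + 3*x

The characteristic polynomial is χ_A(x) = x*(x + 1)^2*(x + 3)^2, so the eigenvalues are known. The minimal polynomial is
  m_A(x) = Π_λ (x − λ)^{k_λ}
where k_λ is the size of the *largest* Jordan block for λ (equivalently, the smallest k with (A − λI)^k v = 0 for every generalised eigenvector v of λ).

  λ = -3: largest Jordan block has size 1, contributing (x + 3)
  λ = -1: largest Jordan block has size 1, contributing (x + 1)
  λ = 0: largest Jordan block has size 1, contributing (x − 0)

So m_A(x) = x*(x + 1)*(x + 3) = x^3 + 4*x^2 + 3*x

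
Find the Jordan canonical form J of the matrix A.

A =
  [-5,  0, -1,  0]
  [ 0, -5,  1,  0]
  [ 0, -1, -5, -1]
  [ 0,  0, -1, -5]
J_3(-5) ⊕ J_1(-5)

The characteristic polynomial is
  det(x·I − A) = x^4 + 20*x^3 + 150*x^2 + 500*x + 625 = (x + 5)^4

Eigenvalues and multiplicities (the geometric multiplicity of λ is n − rank(A − λI), which equals the number of Jordan blocks for λ):
  λ = -5: algebraic multiplicity = 4, geometric multiplicity = 2

Determining the block sizes for each eigenvalue:
  λ = -5: with am = 4 and gm = 2, the partition is not yet determined (e.g. several partitions of 4 into 2 parts exist). Let N = A − (-5)·I. Computing rank(N^1) = 2, rank(N^2) = 1, rank(N^3) = 0; the number of blocks of size ≥ j is rank(N^{j−1}) − rank(N^j), giving [2, 1, 1]. So we have 1 block(s) of size 3, 1 block(s) of size 1 → block sizes [3, 1]

Assembling the blocks gives a Jordan form
J =
  [-5,  1,  0,  0]
  [ 0, -5,  1,  0]
  [ 0,  0, -5,  0]
  [ 0,  0,  0, -5]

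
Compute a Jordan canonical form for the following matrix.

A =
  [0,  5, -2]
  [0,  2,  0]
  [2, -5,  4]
J_2(2) ⊕ J_1(2)

The characteristic polynomial is
  det(x·I − A) = x^3 - 6*x^2 + 12*x - 8 = (x - 2)^3

Eigenvalues and multiplicities (the geometric multiplicity of λ is n − rank(A − λI), which equals the number of Jordan blocks for λ):
  λ = 2: algebraic multiplicity = 3, geometric multiplicity = 2

Determining the block sizes for each eigenvalue:
  λ = 2: 2 blocks summing to 3 forces exactly one block of size 2 and the rest size 1 → block sizes [2, 1]

Assembling the blocks gives a Jordan form
J =
  [2, 1, 0]
  [0, 2, 0]
  [0, 0, 2]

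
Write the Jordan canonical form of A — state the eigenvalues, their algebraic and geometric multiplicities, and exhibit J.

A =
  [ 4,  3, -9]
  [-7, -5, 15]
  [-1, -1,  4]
J_3(1)

The characteristic polynomial is
  det(x·I − A) = x^3 - 3*x^2 + 3*x - 1 = (x - 1)^3

Eigenvalues and multiplicities (the geometric multiplicity of λ is n − rank(A − λI), which equals the number of Jordan blocks for λ):
  λ = 1: algebraic multiplicity = 3, geometric multiplicity = 1

Determining the block sizes for each eigenvalue:
  λ = 1: one block (gm = 1), so the single block has size am = 3 → block sizes [3]

Assembling the blocks gives a Jordan form
J =
  [1, 1, 0]
  [0, 1, 1]
  [0, 0, 1]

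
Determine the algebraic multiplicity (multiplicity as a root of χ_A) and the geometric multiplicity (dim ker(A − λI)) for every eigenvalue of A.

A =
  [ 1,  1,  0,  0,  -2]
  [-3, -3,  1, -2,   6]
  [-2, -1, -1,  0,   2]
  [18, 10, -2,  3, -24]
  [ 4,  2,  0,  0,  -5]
λ = -1: alg = 5, geom = 3

Step 1 — factor the characteristic polynomial to read off the algebraic multiplicities:
  χ_A(x) = (x + 1)^5

Step 2 — compute geometric multiplicities via the rank-nullity identity g(λ) = n − rank(A − λI):
  rank(A − (-1)·I) = 2, so dim ker(A − (-1)·I) = n − 2 = 3

Summary:
  λ = -1: algebraic multiplicity = 5, geometric multiplicity = 3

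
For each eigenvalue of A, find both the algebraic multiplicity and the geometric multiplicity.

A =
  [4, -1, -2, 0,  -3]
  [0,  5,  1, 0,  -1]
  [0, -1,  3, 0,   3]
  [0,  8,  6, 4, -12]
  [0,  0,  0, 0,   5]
λ = 4: alg = 4, geom = 2; λ = 5: alg = 1, geom = 1

Step 1 — factor the characteristic polynomial to read off the algebraic multiplicities:
  χ_A(x) = (x - 5)*(x - 4)^4

Step 2 — compute geometric multiplicities via the rank-nullity identity g(λ) = n − rank(A − λI):
  rank(A − (4)·I) = 3, so dim ker(A − (4)·I) = n − 3 = 2
  rank(A − (5)·I) = 4, so dim ker(A − (5)·I) = n − 4 = 1

Summary:
  λ = 4: algebraic multiplicity = 4, geometric multiplicity = 2
  λ = 5: algebraic multiplicity = 1, geometric multiplicity = 1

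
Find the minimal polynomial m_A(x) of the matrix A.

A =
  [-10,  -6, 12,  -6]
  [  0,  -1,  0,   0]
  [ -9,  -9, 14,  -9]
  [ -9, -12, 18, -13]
x^2 + 5*x + 4

The characteristic polynomial is χ_A(x) = (x + 1)^2*(x + 4)^2, so the eigenvalues are known. The minimal polynomial is
  m_A(x) = Π_λ (x − λ)^{k_λ}
where k_λ is the size of the *largest* Jordan block for λ (equivalently, the smallest k with (A − λI)^k v = 0 for every generalised eigenvector v of λ).

  λ = -4: largest Jordan block has size 1, contributing (x + 4)
  λ = -1: largest Jordan block has size 1, contributing (x + 1)

So m_A(x) = (x + 1)*(x + 4) = x^2 + 5*x + 4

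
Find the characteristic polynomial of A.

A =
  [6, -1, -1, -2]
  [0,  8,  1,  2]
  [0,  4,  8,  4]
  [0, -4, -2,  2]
x^4 - 24*x^3 + 216*x^2 - 864*x + 1296

Expanding det(x·I − A) (e.g. by cofactor expansion or by noting that A is similar to its Jordan form J, which has the same characteristic polynomial as A) gives
  χ_A(x) = x^4 - 24*x^3 + 216*x^2 - 864*x + 1296
which factors as (x - 6)^4. The eigenvalues (with algebraic multiplicities) are λ = 6 with multiplicity 4.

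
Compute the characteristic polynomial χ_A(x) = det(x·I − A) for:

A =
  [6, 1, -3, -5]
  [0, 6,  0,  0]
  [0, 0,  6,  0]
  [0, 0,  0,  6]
x^4 - 24*x^3 + 216*x^2 - 864*x + 1296

Expanding det(x·I − A) (e.g. by cofactor expansion or by noting that A is similar to its Jordan form J, which has the same characteristic polynomial as A) gives
  χ_A(x) = x^4 - 24*x^3 + 216*x^2 - 864*x + 1296
which factors as (x - 6)^4. The eigenvalues (with algebraic multiplicities) are λ = 6 with multiplicity 4.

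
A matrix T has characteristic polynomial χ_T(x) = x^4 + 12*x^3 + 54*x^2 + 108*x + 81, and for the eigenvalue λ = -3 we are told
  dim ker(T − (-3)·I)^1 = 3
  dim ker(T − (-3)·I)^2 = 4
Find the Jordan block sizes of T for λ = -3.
Block sizes for λ = -3: [2, 1, 1]

From the dimensions of kernels of powers, the number of Jordan blocks of size at least j is d_j − d_{j−1} where d_j = dim ker(N^j) (with d_0 = 0). Computing the differences gives [3, 1].
The number of blocks of size exactly k is (#blocks of size ≥ k) − (#blocks of size ≥ k + 1), so the partition is: 2 block(s) of size 1, 1 block(s) of size 2.
In nonincreasing order the block sizes are [2, 1, 1].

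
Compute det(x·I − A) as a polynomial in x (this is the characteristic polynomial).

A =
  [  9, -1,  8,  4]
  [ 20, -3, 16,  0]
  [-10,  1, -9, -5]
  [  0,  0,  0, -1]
x^4 + 4*x^3 + 6*x^2 + 4*x + 1

Expanding det(x·I − A) (e.g. by cofactor expansion or by noting that A is similar to its Jordan form J, which has the same characteristic polynomial as A) gives
  χ_A(x) = x^4 + 4*x^3 + 6*x^2 + 4*x + 1
which factors as (x + 1)^4. The eigenvalues (with algebraic multiplicities) are λ = -1 with multiplicity 4.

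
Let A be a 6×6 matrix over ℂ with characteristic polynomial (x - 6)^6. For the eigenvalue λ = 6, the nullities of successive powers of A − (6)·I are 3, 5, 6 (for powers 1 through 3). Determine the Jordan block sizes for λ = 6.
Block sizes for λ = 6: [3, 2, 1]

From the dimensions of kernels of powers, the number of Jordan blocks of size at least j is d_j − d_{j−1} where d_j = dim ker(N^j) (with d_0 = 0). Computing the differences gives [3, 2, 1].
The number of blocks of size exactly k is (#blocks of size ≥ k) − (#blocks of size ≥ k + 1), so the partition is: 1 block(s) of size 1, 1 block(s) of size 2, 1 block(s) of size 3.
In nonincreasing order the block sizes are [3, 2, 1].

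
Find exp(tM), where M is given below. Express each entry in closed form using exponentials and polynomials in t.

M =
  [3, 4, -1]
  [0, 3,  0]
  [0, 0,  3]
e^{tM} =
  [exp(3*t), 4*t*exp(3*t), -t*exp(3*t)]
  [0, exp(3*t), 0]
  [0, 0, exp(3*t)]

Strategy: write M = P · J · P⁻¹ where J is a Jordan canonical form, so e^{tM} = P · e^{tJ} · P⁻¹, and e^{tJ} can be computed block-by-block.

M has Jordan form
J =
  [3, 1, 0]
  [0, 3, 0]
  [0, 0, 3]
(up to reordering of blocks).

Per-block formulas:
  For a 1×1 block at λ = 3: exp(t · [3]) = [e^(3t)].
  For a 2×2 Jordan block J_2(3): exp(t · J_2(3)) = e^(3t)·(I + t·N), where N is the 2×2 nilpotent shift.

After assembling e^{tJ} and conjugating by P, we get:

e^{tM} =
  [exp(3*t), 4*t*exp(3*t), -t*exp(3*t)]
  [0, exp(3*t), 0]
  [0, 0, exp(3*t)]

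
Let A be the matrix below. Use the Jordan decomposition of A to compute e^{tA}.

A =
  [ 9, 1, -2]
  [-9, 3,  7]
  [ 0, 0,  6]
e^{tA} =
  [3*t*exp(6*t) + exp(6*t), t*exp(6*t), t^2*exp(6*t)/2 - 2*t*exp(6*t)]
  [-9*t*exp(6*t), -3*t*exp(6*t) + exp(6*t), -3*t^2*exp(6*t)/2 + 7*t*exp(6*t)]
  [0, 0, exp(6*t)]

Strategy: write A = P · J · P⁻¹ where J is a Jordan canonical form, so e^{tA} = P · e^{tJ} · P⁻¹, and e^{tJ} can be computed block-by-block.

A has Jordan form
J =
  [6, 1, 0]
  [0, 6, 1]
  [0, 0, 6]
(up to reordering of blocks).

Per-block formulas:
  For a 3×3 Jordan block J_3(6): exp(t · J_3(6)) = e^(6t)·(I + t·N + (t^2/2)·N^2), where N is the 3×3 nilpotent shift.

After assembling e^{tJ} and conjugating by P, we get:

e^{tA} =
  [3*t*exp(6*t) + exp(6*t), t*exp(6*t), t^2*exp(6*t)/2 - 2*t*exp(6*t)]
  [-9*t*exp(6*t), -3*t*exp(6*t) + exp(6*t), -3*t^2*exp(6*t)/2 + 7*t*exp(6*t)]
  [0, 0, exp(6*t)]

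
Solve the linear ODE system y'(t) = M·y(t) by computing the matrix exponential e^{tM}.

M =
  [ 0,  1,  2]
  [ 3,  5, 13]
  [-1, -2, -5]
e^{tM} =
  [t^2/2 + 1, t^2/2 + t, 3*t^2/2 + 2*t]
  [t^2 + 3*t, t^2 + 5*t + 1, 3*t^2 + 13*t]
  [-t^2/2 - t, -t^2/2 - 2*t, -3*t^2/2 - 5*t + 1]

Strategy: write M = P · J · P⁻¹ where J is a Jordan canonical form, so e^{tM} = P · e^{tJ} · P⁻¹, and e^{tJ} can be computed block-by-block.

M has Jordan form
J =
  [0, 1, 0]
  [0, 0, 1]
  [0, 0, 0]
(up to reordering of blocks).

Per-block formulas:
  For a 3×3 Jordan block J_3(0): exp(t · J_3(0)) = e^(0t)·(I + t·N + (t^2/2)·N^2), where N is the 3×3 nilpotent shift.

After assembling e^{tJ} and conjugating by P, we get:

e^{tM} =
  [t^2/2 + 1, t^2/2 + t, 3*t^2/2 + 2*t]
  [t^2 + 3*t, t^2 + 5*t + 1, 3*t^2 + 13*t]
  [-t^2/2 - t, -t^2/2 - 2*t, -3*t^2/2 - 5*t + 1]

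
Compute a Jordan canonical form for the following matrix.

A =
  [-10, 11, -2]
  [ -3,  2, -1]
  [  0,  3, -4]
J_3(-4)

The characteristic polynomial is
  det(x·I − A) = x^3 + 12*x^2 + 48*x + 64 = (x + 4)^3

Eigenvalues and multiplicities (the geometric multiplicity of λ is n − rank(A − λI), which equals the number of Jordan blocks for λ):
  λ = -4: algebraic multiplicity = 3, geometric multiplicity = 1

Determining the block sizes for each eigenvalue:
  λ = -4: one block (gm = 1), so the single block has size am = 3 → block sizes [3]

Assembling the blocks gives a Jordan form
J =
  [-4,  1,  0]
  [ 0, -4,  1]
  [ 0,  0, -4]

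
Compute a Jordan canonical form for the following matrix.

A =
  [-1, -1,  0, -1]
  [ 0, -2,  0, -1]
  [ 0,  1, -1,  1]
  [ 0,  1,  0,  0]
J_2(-1) ⊕ J_1(-1) ⊕ J_1(-1)

The characteristic polynomial is
  det(x·I − A) = x^4 + 4*x^3 + 6*x^2 + 4*x + 1 = (x + 1)^4

Eigenvalues and multiplicities (the geometric multiplicity of λ is n − rank(A − λI), which equals the number of Jordan blocks for λ):
  λ = -1: algebraic multiplicity = 4, geometric multiplicity = 3

Determining the block sizes for each eigenvalue:
  λ = -1: 3 blocks summing to 4 forces exactly one block of size 2 and the rest size 1 → block sizes [2, 1, 1]

Assembling the blocks gives a Jordan form
J =
  [-1,  1,  0,  0]
  [ 0, -1,  0,  0]
  [ 0,  0, -1,  0]
  [ 0,  0,  0, -1]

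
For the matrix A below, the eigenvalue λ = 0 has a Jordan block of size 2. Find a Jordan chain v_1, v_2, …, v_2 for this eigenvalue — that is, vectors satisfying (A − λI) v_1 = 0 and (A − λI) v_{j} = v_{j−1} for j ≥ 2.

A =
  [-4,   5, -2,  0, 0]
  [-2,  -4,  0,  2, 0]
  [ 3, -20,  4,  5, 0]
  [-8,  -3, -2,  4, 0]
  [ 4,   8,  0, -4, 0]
A Jordan chain for λ = 0 of length 2:
v_1 = (-4, -2, 3, -8, 4)ᵀ
v_2 = (1, 0, 0, 0, 0)ᵀ

Let N = A − (0)·I. We want v_2 with N^2 v_2 = 0 but N^1 v_2 ≠ 0; then v_{j-1} := N · v_j for j = 2, …, 2.

Pick v_2 = (1, 0, 0, 0, 0)ᵀ.
Then v_1 = N · v_2 = (-4, -2, 3, -8, 4)ᵀ.

Sanity check: (A − (0)·I) v_1 = (0, 0, 0, 0, 0)ᵀ = 0. ✓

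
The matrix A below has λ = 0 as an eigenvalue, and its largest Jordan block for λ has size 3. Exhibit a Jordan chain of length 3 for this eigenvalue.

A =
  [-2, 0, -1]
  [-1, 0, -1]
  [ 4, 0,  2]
A Jordan chain for λ = 0 of length 3:
v_1 = (0, -2, 0)ᵀ
v_2 = (-2, -1, 4)ᵀ
v_3 = (1, 0, 0)ᵀ

Let N = A − (0)·I. We want v_3 with N^3 v_3 = 0 but N^2 v_3 ≠ 0; then v_{j-1} := N · v_j for j = 3, …, 2.

Pick v_3 = (1, 0, 0)ᵀ.
Then v_2 = N · v_3 = (-2, -1, 4)ᵀ.
Then v_1 = N · v_2 = (0, -2, 0)ᵀ.

Sanity check: (A − (0)·I) v_1 = (0, 0, 0)ᵀ = 0. ✓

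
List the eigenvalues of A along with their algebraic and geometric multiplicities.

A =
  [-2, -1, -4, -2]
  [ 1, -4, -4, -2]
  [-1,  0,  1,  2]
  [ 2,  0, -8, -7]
λ = -3: alg = 4, geom = 2

Step 1 — factor the characteristic polynomial to read off the algebraic multiplicities:
  χ_A(x) = (x + 3)^4

Step 2 — compute geometric multiplicities via the rank-nullity identity g(λ) = n − rank(A − λI):
  rank(A − (-3)·I) = 2, so dim ker(A − (-3)·I) = n − 2 = 2

Summary:
  λ = -3: algebraic multiplicity = 4, geometric multiplicity = 2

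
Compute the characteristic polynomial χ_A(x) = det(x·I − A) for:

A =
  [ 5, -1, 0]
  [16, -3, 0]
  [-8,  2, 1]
x^3 - 3*x^2 + 3*x - 1

Expanding det(x·I − A) (e.g. by cofactor expansion or by noting that A is similar to its Jordan form J, which has the same characteristic polynomial as A) gives
  χ_A(x) = x^3 - 3*x^2 + 3*x - 1
which factors as (x - 1)^3. The eigenvalues (with algebraic multiplicities) are λ = 1 with multiplicity 3.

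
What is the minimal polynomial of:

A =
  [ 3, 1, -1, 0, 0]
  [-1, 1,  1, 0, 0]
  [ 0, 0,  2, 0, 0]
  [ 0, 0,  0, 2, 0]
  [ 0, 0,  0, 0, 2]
x^2 - 4*x + 4

The characteristic polynomial is χ_A(x) = (x - 2)^5, so the eigenvalues are known. The minimal polynomial is
  m_A(x) = Π_λ (x − λ)^{k_λ}
where k_λ is the size of the *largest* Jordan block for λ (equivalently, the smallest k with (A − λI)^k v = 0 for every generalised eigenvector v of λ).

  λ = 2: largest Jordan block has size 2, contributing (x − 2)^2

So m_A(x) = (x - 2)^2 = x^2 - 4*x + 4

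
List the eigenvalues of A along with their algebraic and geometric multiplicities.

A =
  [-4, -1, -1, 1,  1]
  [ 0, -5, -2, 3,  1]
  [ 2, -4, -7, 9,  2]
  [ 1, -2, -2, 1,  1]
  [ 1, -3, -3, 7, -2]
λ = -4: alg = 2, geom = 1; λ = -3: alg = 3, geom = 1

Step 1 — factor the characteristic polynomial to read off the algebraic multiplicities:
  χ_A(x) = (x + 3)^3*(x + 4)^2

Step 2 — compute geometric multiplicities via the rank-nullity identity g(λ) = n − rank(A − λI):
  rank(A − (-4)·I) = 4, so dim ker(A − (-4)·I) = n − 4 = 1
  rank(A − (-3)·I) = 4, so dim ker(A − (-3)·I) = n − 4 = 1

Summary:
  λ = -4: algebraic multiplicity = 2, geometric multiplicity = 1
  λ = -3: algebraic multiplicity = 3, geometric multiplicity = 1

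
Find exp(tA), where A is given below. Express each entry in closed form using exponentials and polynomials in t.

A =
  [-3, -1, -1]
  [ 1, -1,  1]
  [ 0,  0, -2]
e^{tA} =
  [-t*exp(-2*t) + exp(-2*t), -t*exp(-2*t), -t*exp(-2*t)]
  [t*exp(-2*t), t*exp(-2*t) + exp(-2*t), t*exp(-2*t)]
  [0, 0, exp(-2*t)]

Strategy: write A = P · J · P⁻¹ where J is a Jordan canonical form, so e^{tA} = P · e^{tJ} · P⁻¹, and e^{tJ} can be computed block-by-block.

A has Jordan form
J =
  [-2,  1,  0]
  [ 0, -2,  0]
  [ 0,  0, -2]
(up to reordering of blocks).

Per-block formulas:
  For a 1×1 block at λ = -2: exp(t · [-2]) = [e^(-2t)].
  For a 2×2 Jordan block J_2(-2): exp(t · J_2(-2)) = e^(-2t)·(I + t·N), where N is the 2×2 nilpotent shift.

After assembling e^{tJ} and conjugating by P, we get:

e^{tA} =
  [-t*exp(-2*t) + exp(-2*t), -t*exp(-2*t), -t*exp(-2*t)]
  [t*exp(-2*t), t*exp(-2*t) + exp(-2*t), t*exp(-2*t)]
  [0, 0, exp(-2*t)]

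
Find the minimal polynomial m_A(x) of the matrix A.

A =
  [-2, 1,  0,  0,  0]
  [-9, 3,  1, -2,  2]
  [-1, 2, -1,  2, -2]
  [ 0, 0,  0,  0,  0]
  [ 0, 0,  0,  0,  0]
x^3

The characteristic polynomial is χ_A(x) = x^5, so the eigenvalues are known. The minimal polynomial is
  m_A(x) = Π_λ (x − λ)^{k_λ}
where k_λ is the size of the *largest* Jordan block for λ (equivalently, the smallest k with (A − λI)^k v = 0 for every generalised eigenvector v of λ).

  λ = 0: largest Jordan block has size 3, contributing (x − 0)^3

So m_A(x) = x^3 = x^3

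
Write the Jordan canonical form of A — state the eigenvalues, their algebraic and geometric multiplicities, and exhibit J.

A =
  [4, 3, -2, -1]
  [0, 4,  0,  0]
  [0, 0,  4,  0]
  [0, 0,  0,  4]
J_2(4) ⊕ J_1(4) ⊕ J_1(4)

The characteristic polynomial is
  det(x·I − A) = x^4 - 16*x^3 + 96*x^2 - 256*x + 256 = (x - 4)^4

Eigenvalues and multiplicities (the geometric multiplicity of λ is n − rank(A − λI), which equals the number of Jordan blocks for λ):
  λ = 4: algebraic multiplicity = 4, geometric multiplicity = 3

Determining the block sizes for each eigenvalue:
  λ = 4: 3 blocks summing to 4 forces exactly one block of size 2 and the rest size 1 → block sizes [2, 1, 1]

Assembling the blocks gives a Jordan form
J =
  [4, 1, 0, 0]
  [0, 4, 0, 0]
  [0, 0, 4, 0]
  [0, 0, 0, 4]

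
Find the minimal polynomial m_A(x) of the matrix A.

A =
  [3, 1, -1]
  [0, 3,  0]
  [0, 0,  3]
x^2 - 6*x + 9

The characteristic polynomial is χ_A(x) = (x - 3)^3, so the eigenvalues are known. The minimal polynomial is
  m_A(x) = Π_λ (x − λ)^{k_λ}
where k_λ is the size of the *largest* Jordan block for λ (equivalently, the smallest k with (A − λI)^k v = 0 for every generalised eigenvector v of λ).

  λ = 3: largest Jordan block has size 2, contributing (x − 3)^2

So m_A(x) = (x - 3)^2 = x^2 - 6*x + 9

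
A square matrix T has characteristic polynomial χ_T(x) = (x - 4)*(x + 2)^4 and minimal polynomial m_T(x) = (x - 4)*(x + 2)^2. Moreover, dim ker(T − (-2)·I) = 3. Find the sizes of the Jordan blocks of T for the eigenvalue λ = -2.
Block sizes for λ = -2: [2, 1, 1]

Step 1 — from the characteristic polynomial, algebraic multiplicity of λ = -2 is 4. From dim ker(T − (-2)·I) = 3, there are exactly 3 Jordan blocks for λ = -2.
Step 2 — from the minimal polynomial, the factor (x + 2)^2 tells us the largest block for λ = -2 has size 2.
Step 3 — with total size 4, 3 blocks, and largest block 2, the block sizes (in nonincreasing order) are [2, 1, 1].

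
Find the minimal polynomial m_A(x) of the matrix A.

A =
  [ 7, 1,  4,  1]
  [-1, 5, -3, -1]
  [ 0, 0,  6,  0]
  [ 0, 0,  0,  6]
x^3 - 18*x^2 + 108*x - 216

The characteristic polynomial is χ_A(x) = (x - 6)^4, so the eigenvalues are known. The minimal polynomial is
  m_A(x) = Π_λ (x − λ)^{k_λ}
where k_λ is the size of the *largest* Jordan block for λ (equivalently, the smallest k with (A − λI)^k v = 0 for every generalised eigenvector v of λ).

  λ = 6: largest Jordan block has size 3, contributing (x − 6)^3

So m_A(x) = (x - 6)^3 = x^3 - 18*x^2 + 108*x - 216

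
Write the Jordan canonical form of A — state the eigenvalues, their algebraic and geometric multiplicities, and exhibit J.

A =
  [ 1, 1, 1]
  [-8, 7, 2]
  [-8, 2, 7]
J_2(5) ⊕ J_1(5)

The characteristic polynomial is
  det(x·I − A) = x^3 - 15*x^2 + 75*x - 125 = (x - 5)^3

Eigenvalues and multiplicities (the geometric multiplicity of λ is n − rank(A − λI), which equals the number of Jordan blocks for λ):
  λ = 5: algebraic multiplicity = 3, geometric multiplicity = 2

Determining the block sizes for each eigenvalue:
  λ = 5: 2 blocks summing to 3 forces exactly one block of size 2 and the rest size 1 → block sizes [2, 1]

Assembling the blocks gives a Jordan form
J =
  [5, 1, 0]
  [0, 5, 0]
  [0, 0, 5]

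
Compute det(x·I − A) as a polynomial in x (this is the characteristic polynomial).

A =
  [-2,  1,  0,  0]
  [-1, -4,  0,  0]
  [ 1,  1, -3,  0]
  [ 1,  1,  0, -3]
x^4 + 12*x^3 + 54*x^2 + 108*x + 81

Expanding det(x·I − A) (e.g. by cofactor expansion or by noting that A is similar to its Jordan form J, which has the same characteristic polynomial as A) gives
  χ_A(x) = x^4 + 12*x^3 + 54*x^2 + 108*x + 81
which factors as (x + 3)^4. The eigenvalues (with algebraic multiplicities) are λ = -3 with multiplicity 4.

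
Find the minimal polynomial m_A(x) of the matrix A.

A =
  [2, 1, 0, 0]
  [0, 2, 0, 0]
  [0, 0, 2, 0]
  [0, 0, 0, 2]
x^2 - 4*x + 4

The characteristic polynomial is χ_A(x) = (x - 2)^4, so the eigenvalues are known. The minimal polynomial is
  m_A(x) = Π_λ (x − λ)^{k_λ}
where k_λ is the size of the *largest* Jordan block for λ (equivalently, the smallest k with (A − λI)^k v = 0 for every generalised eigenvector v of λ).

  λ = 2: largest Jordan block has size 2, contributing (x − 2)^2

So m_A(x) = (x - 2)^2 = x^2 - 4*x + 4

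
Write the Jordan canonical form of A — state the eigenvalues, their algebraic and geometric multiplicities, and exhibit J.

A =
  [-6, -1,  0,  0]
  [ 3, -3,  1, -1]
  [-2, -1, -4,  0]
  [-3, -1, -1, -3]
J_3(-4) ⊕ J_1(-4)

The characteristic polynomial is
  det(x·I − A) = x^4 + 16*x^3 + 96*x^2 + 256*x + 256 = (x + 4)^4

Eigenvalues and multiplicities (the geometric multiplicity of λ is n − rank(A − λI), which equals the number of Jordan blocks for λ):
  λ = -4: algebraic multiplicity = 4, geometric multiplicity = 2

Determining the block sizes for each eigenvalue:
  λ = -4: with am = 4 and gm = 2, the partition is not yet determined (e.g. several partitions of 4 into 2 parts exist). Let N = A − (-4)·I. Computing rank(N^1) = 2, rank(N^2) = 1, rank(N^3) = 0; the number of blocks of size ≥ j is rank(N^{j−1}) − rank(N^j), giving [2, 1, 1]. So we have 1 block(s) of size 3, 1 block(s) of size 1 → block sizes [3, 1]

Assembling the blocks gives a Jordan form
J =
  [-4,  1,  0,  0]
  [ 0, -4,  1,  0]
  [ 0,  0, -4,  0]
  [ 0,  0,  0, -4]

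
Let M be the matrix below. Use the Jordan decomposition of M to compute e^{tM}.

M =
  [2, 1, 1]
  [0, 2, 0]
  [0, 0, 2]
e^{tM} =
  [exp(2*t), t*exp(2*t), t*exp(2*t)]
  [0, exp(2*t), 0]
  [0, 0, exp(2*t)]

Strategy: write M = P · J · P⁻¹ where J is a Jordan canonical form, so e^{tM} = P · e^{tJ} · P⁻¹, and e^{tJ} can be computed block-by-block.

M has Jordan form
J =
  [2, 1, 0]
  [0, 2, 0]
  [0, 0, 2]
(up to reordering of blocks).

Per-block formulas:
  For a 1×1 block at λ = 2: exp(t · [2]) = [e^(2t)].
  For a 2×2 Jordan block J_2(2): exp(t · J_2(2)) = e^(2t)·(I + t·N), where N is the 2×2 nilpotent shift.

After assembling e^{tJ} and conjugating by P, we get:

e^{tM} =
  [exp(2*t), t*exp(2*t), t*exp(2*t)]
  [0, exp(2*t), 0]
  [0, 0, exp(2*t)]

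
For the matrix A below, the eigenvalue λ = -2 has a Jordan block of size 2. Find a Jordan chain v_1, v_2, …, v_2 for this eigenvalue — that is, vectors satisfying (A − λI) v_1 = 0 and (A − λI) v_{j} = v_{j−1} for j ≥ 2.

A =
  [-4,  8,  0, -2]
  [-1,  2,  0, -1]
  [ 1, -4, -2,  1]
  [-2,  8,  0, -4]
A Jordan chain for λ = -2 of length 2:
v_1 = (-2, -1, 1, -2)ᵀ
v_2 = (1, 0, 0, 0)ᵀ

Let N = A − (-2)·I. We want v_2 with N^2 v_2 = 0 but N^1 v_2 ≠ 0; then v_{j-1} := N · v_j for j = 2, …, 2.

Pick v_2 = (1, 0, 0, 0)ᵀ.
Then v_1 = N · v_2 = (-2, -1, 1, -2)ᵀ.

Sanity check: (A − (-2)·I) v_1 = (0, 0, 0, 0)ᵀ = 0. ✓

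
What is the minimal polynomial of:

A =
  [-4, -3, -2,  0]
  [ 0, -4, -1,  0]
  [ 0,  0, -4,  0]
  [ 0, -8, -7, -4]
x^3 + 12*x^2 + 48*x + 64

The characteristic polynomial is χ_A(x) = (x + 4)^4, so the eigenvalues are known. The minimal polynomial is
  m_A(x) = Π_λ (x − λ)^{k_λ}
where k_λ is the size of the *largest* Jordan block for λ (equivalently, the smallest k with (A − λI)^k v = 0 for every generalised eigenvector v of λ).

  λ = -4: largest Jordan block has size 3, contributing (x + 4)^3

So m_A(x) = (x + 4)^3 = x^3 + 12*x^2 + 48*x + 64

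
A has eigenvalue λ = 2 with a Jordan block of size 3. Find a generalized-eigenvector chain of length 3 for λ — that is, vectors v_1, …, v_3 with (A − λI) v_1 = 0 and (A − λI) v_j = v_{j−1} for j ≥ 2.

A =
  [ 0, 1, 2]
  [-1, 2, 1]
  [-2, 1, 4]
A Jordan chain for λ = 2 of length 3:
v_1 = (-1, 0, -1)ᵀ
v_2 = (-2, -1, -2)ᵀ
v_3 = (1, 0, 0)ᵀ

Let N = A − (2)·I. We want v_3 with N^3 v_3 = 0 but N^2 v_3 ≠ 0; then v_{j-1} := N · v_j for j = 3, …, 2.

Pick v_3 = (1, 0, 0)ᵀ.
Then v_2 = N · v_3 = (-2, -1, -2)ᵀ.
Then v_1 = N · v_2 = (-1, 0, -1)ᵀ.

Sanity check: (A − (2)·I) v_1 = (0, 0, 0)ᵀ = 0. ✓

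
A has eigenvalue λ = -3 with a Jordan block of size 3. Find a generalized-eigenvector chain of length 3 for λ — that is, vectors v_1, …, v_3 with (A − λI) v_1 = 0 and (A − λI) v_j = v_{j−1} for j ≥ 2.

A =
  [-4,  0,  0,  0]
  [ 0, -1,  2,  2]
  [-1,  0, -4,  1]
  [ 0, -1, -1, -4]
A Jordan chain for λ = -3 of length 3:
v_1 = (0, 2, -1, -1)ᵀ
v_2 = (0, 2, 0, -1)ᵀ
v_3 = (0, 1, 0, 0)ᵀ

Let N = A − (-3)·I. We want v_3 with N^3 v_3 = 0 but N^2 v_3 ≠ 0; then v_{j-1} := N · v_j for j = 3, …, 2.

Pick v_3 = (0, 1, 0, 0)ᵀ.
Then v_2 = N · v_3 = (0, 2, 0, -1)ᵀ.
Then v_1 = N · v_2 = (0, 2, -1, -1)ᵀ.

Sanity check: (A − (-3)·I) v_1 = (0, 0, 0, 0)ᵀ = 0. ✓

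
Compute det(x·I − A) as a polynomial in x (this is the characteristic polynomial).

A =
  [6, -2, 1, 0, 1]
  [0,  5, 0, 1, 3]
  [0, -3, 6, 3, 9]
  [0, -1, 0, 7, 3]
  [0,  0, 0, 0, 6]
x^5 - 30*x^4 + 360*x^3 - 2160*x^2 + 6480*x - 7776

Expanding det(x·I − A) (e.g. by cofactor expansion or by noting that A is similar to its Jordan form J, which has the same characteristic polynomial as A) gives
  χ_A(x) = x^5 - 30*x^4 + 360*x^3 - 2160*x^2 + 6480*x - 7776
which factors as (x - 6)^5. The eigenvalues (with algebraic multiplicities) are λ = 6 with multiplicity 5.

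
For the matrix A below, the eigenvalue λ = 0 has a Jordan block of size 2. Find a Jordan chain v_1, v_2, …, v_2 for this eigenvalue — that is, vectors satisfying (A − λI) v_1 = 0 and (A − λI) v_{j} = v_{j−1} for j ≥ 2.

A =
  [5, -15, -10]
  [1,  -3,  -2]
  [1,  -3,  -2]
A Jordan chain for λ = 0 of length 2:
v_1 = (5, 1, 1)ᵀ
v_2 = (1, 0, 0)ᵀ

Let N = A − (0)·I. We want v_2 with N^2 v_2 = 0 but N^1 v_2 ≠ 0; then v_{j-1} := N · v_j for j = 2, …, 2.

Pick v_2 = (1, 0, 0)ᵀ.
Then v_1 = N · v_2 = (5, 1, 1)ᵀ.

Sanity check: (A − (0)·I) v_1 = (0, 0, 0)ᵀ = 0. ✓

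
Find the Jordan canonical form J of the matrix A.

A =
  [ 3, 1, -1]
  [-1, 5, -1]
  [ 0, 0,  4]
J_2(4) ⊕ J_1(4)

The characteristic polynomial is
  det(x·I − A) = x^3 - 12*x^2 + 48*x - 64 = (x - 4)^3

Eigenvalues and multiplicities (the geometric multiplicity of λ is n − rank(A − λI), which equals the number of Jordan blocks for λ):
  λ = 4: algebraic multiplicity = 3, geometric multiplicity = 2

Determining the block sizes for each eigenvalue:
  λ = 4: 2 blocks summing to 3 forces exactly one block of size 2 and the rest size 1 → block sizes [2, 1]

Assembling the blocks gives a Jordan form
J =
  [4, 1, 0]
  [0, 4, 0]
  [0, 0, 4]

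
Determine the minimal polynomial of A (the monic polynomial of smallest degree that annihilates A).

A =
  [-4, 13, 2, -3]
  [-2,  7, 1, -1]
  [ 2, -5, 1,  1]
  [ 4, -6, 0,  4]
x^3 - 6*x^2 + 12*x - 8

The characteristic polynomial is χ_A(x) = (x - 2)^4, so the eigenvalues are known. The minimal polynomial is
  m_A(x) = Π_λ (x − λ)^{k_λ}
where k_λ is the size of the *largest* Jordan block for λ (equivalently, the smallest k with (A − λI)^k v = 0 for every generalised eigenvector v of λ).

  λ = 2: largest Jordan block has size 3, contributing (x − 2)^3

So m_A(x) = (x - 2)^3 = x^3 - 6*x^2 + 12*x - 8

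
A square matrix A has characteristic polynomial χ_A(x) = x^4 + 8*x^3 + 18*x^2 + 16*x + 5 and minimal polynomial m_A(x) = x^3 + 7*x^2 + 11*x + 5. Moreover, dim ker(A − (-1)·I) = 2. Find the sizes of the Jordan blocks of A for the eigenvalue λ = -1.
Block sizes for λ = -1: [2, 1]

Step 1 — from the characteristic polynomial, algebraic multiplicity of λ = -1 is 3. From dim ker(A − (-1)·I) = 2, there are exactly 2 Jordan blocks for λ = -1.
Step 2 — from the minimal polynomial, the factor (x + 1)^2 tells us the largest block for λ = -1 has size 2.
Step 3 — with total size 3, 2 blocks, and largest block 2, the block sizes (in nonincreasing order) are [2, 1].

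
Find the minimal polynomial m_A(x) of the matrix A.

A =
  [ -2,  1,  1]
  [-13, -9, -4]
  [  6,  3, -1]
x^3 + 12*x^2 + 48*x + 64

The characteristic polynomial is χ_A(x) = (x + 4)^3, so the eigenvalues are known. The minimal polynomial is
  m_A(x) = Π_λ (x − λ)^{k_λ}
where k_λ is the size of the *largest* Jordan block for λ (equivalently, the smallest k with (A − λI)^k v = 0 for every generalised eigenvector v of λ).

  λ = -4: largest Jordan block has size 3, contributing (x + 4)^3

So m_A(x) = (x + 4)^3 = x^3 + 12*x^2 + 48*x + 64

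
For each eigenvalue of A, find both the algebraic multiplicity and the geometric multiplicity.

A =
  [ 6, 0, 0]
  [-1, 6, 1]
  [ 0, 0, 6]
λ = 6: alg = 3, geom = 2

Step 1 — factor the characteristic polynomial to read off the algebraic multiplicities:
  χ_A(x) = (x - 6)^3

Step 2 — compute geometric multiplicities via the rank-nullity identity g(λ) = n − rank(A − λI):
  rank(A − (6)·I) = 1, so dim ker(A − (6)·I) = n − 1 = 2

Summary:
  λ = 6: algebraic multiplicity = 3, geometric multiplicity = 2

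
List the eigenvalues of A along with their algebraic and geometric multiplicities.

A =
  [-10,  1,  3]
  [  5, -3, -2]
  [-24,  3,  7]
λ = -2: alg = 3, geom = 1

Step 1 — factor the characteristic polynomial to read off the algebraic multiplicities:
  χ_A(x) = (x + 2)^3

Step 2 — compute geometric multiplicities via the rank-nullity identity g(λ) = n − rank(A − λI):
  rank(A − (-2)·I) = 2, so dim ker(A − (-2)·I) = n − 2 = 1

Summary:
  λ = -2: algebraic multiplicity = 3, geometric multiplicity = 1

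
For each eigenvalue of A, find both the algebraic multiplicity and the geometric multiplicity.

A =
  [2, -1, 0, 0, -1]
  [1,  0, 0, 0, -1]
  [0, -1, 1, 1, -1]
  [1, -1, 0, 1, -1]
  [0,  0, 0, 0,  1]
λ = 1: alg = 5, geom = 3

Step 1 — factor the characteristic polynomial to read off the algebraic multiplicities:
  χ_A(x) = (x - 1)^5

Step 2 — compute geometric multiplicities via the rank-nullity identity g(λ) = n − rank(A − λI):
  rank(A − (1)·I) = 2, so dim ker(A − (1)·I) = n − 2 = 3

Summary:
  λ = 1: algebraic multiplicity = 5, geometric multiplicity = 3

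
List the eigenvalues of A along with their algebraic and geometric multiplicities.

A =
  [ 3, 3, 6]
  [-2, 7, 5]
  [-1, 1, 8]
λ = 6: alg = 3, geom = 1

Step 1 — factor the characteristic polynomial to read off the algebraic multiplicities:
  χ_A(x) = (x - 6)^3

Step 2 — compute geometric multiplicities via the rank-nullity identity g(λ) = n − rank(A − λI):
  rank(A − (6)·I) = 2, so dim ker(A − (6)·I) = n − 2 = 1

Summary:
  λ = 6: algebraic multiplicity = 3, geometric multiplicity = 1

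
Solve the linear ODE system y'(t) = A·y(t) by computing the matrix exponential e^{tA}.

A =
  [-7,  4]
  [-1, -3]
e^{tA} =
  [-2*t*exp(-5*t) + exp(-5*t), 4*t*exp(-5*t)]
  [-t*exp(-5*t), 2*t*exp(-5*t) + exp(-5*t)]

Strategy: write A = P · J · P⁻¹ where J is a Jordan canonical form, so e^{tA} = P · e^{tJ} · P⁻¹, and e^{tJ} can be computed block-by-block.

A has Jordan form
J =
  [-5,  1]
  [ 0, -5]
(up to reordering of blocks).

Per-block formulas:
  For a 2×2 Jordan block J_2(-5): exp(t · J_2(-5)) = e^(-5t)·(I + t·N), where N is the 2×2 nilpotent shift.

After assembling e^{tJ} and conjugating by P, we get:

e^{tA} =
  [-2*t*exp(-5*t) + exp(-5*t), 4*t*exp(-5*t)]
  [-t*exp(-5*t), 2*t*exp(-5*t) + exp(-5*t)]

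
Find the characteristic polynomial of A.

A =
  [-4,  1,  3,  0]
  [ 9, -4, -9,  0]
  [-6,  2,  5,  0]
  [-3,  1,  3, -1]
x^4 + 4*x^3 + 6*x^2 + 4*x + 1

Expanding det(x·I − A) (e.g. by cofactor expansion or by noting that A is similar to its Jordan form J, which has the same characteristic polynomial as A) gives
  χ_A(x) = x^4 + 4*x^3 + 6*x^2 + 4*x + 1
which factors as (x + 1)^4. The eigenvalues (with algebraic multiplicities) are λ = -1 with multiplicity 4.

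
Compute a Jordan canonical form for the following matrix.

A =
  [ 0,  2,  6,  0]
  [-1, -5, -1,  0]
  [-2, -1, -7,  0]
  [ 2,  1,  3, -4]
J_3(-4) ⊕ J_1(-4)

The characteristic polynomial is
  det(x·I − A) = x^4 + 16*x^3 + 96*x^2 + 256*x + 256 = (x + 4)^4

Eigenvalues and multiplicities (the geometric multiplicity of λ is n − rank(A − λI), which equals the number of Jordan blocks for λ):
  λ = -4: algebraic multiplicity = 4, geometric multiplicity = 2

Determining the block sizes for each eigenvalue:
  λ = -4: with am = 4 and gm = 2, the partition is not yet determined (e.g. several partitions of 4 into 2 parts exist). Let N = A − (-4)·I. Computing rank(N^1) = 2, rank(N^2) = 1, rank(N^3) = 0; the number of blocks of size ≥ j is rank(N^{j−1}) − rank(N^j), giving [2, 1, 1]. So we have 1 block(s) of size 3, 1 block(s) of size 1 → block sizes [3, 1]

Assembling the blocks gives a Jordan form
J =
  [-4,  1,  0,  0]
  [ 0, -4,  1,  0]
  [ 0,  0, -4,  0]
  [ 0,  0,  0, -4]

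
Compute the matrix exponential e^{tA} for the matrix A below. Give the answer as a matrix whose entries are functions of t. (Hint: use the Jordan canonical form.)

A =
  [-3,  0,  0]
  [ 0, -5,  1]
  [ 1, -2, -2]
e^{tA} =
  [exp(-3*t), 0, 0]
  [t*exp(-3*t) - exp(-3*t) + exp(-4*t), -exp(-3*t) + 2*exp(-4*t), exp(-3*t) - exp(-4*t)]
  [2*t*exp(-3*t) - exp(-3*t) + exp(-4*t), -2*exp(-3*t) + 2*exp(-4*t), 2*exp(-3*t) - exp(-4*t)]

Strategy: write A = P · J · P⁻¹ where J is a Jordan canonical form, so e^{tA} = P · e^{tJ} · P⁻¹, and e^{tJ} can be computed block-by-block.

A has Jordan form
J =
  [-4,  0,  0]
  [ 0, -3,  1]
  [ 0,  0, -3]
(up to reordering of blocks).

Per-block formulas:
  For a 1×1 block at λ = -4: exp(t · [-4]) = [e^(-4t)].
  For a 2×2 Jordan block J_2(-3): exp(t · J_2(-3)) = e^(-3t)·(I + t·N), where N is the 2×2 nilpotent shift.

After assembling e^{tJ} and conjugating by P, we get:

e^{tA} =
  [exp(-3*t), 0, 0]
  [t*exp(-3*t) - exp(-3*t) + exp(-4*t), -exp(-3*t) + 2*exp(-4*t), exp(-3*t) - exp(-4*t)]
  [2*t*exp(-3*t) - exp(-3*t) + exp(-4*t), -2*exp(-3*t) + 2*exp(-4*t), 2*exp(-3*t) - exp(-4*t)]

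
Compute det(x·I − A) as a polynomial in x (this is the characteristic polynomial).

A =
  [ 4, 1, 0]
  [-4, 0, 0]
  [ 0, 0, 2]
x^3 - 6*x^2 + 12*x - 8

Expanding det(x·I − A) (e.g. by cofactor expansion or by noting that A is similar to its Jordan form J, which has the same characteristic polynomial as A) gives
  χ_A(x) = x^3 - 6*x^2 + 12*x - 8
which factors as (x - 2)^3. The eigenvalues (with algebraic multiplicities) are λ = 2 with multiplicity 3.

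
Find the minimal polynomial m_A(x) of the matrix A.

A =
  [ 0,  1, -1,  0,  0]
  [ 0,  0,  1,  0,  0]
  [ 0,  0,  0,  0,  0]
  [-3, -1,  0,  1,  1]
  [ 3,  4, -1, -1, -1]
x^3

The characteristic polynomial is χ_A(x) = x^5, so the eigenvalues are known. The minimal polynomial is
  m_A(x) = Π_λ (x − λ)^{k_λ}
where k_λ is the size of the *largest* Jordan block for λ (equivalently, the smallest k with (A − λI)^k v = 0 for every generalised eigenvector v of λ).

  λ = 0: largest Jordan block has size 3, contributing (x − 0)^3

So m_A(x) = x^3 = x^3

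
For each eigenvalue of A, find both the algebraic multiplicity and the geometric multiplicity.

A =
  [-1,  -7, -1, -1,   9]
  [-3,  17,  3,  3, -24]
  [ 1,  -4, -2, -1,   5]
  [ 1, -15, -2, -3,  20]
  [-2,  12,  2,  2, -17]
λ = -2: alg = 1, geom = 1; λ = -1: alg = 4, geom = 2

Step 1 — factor the characteristic polynomial to read off the algebraic multiplicities:
  χ_A(x) = (x + 1)^4*(x + 2)

Step 2 — compute geometric multiplicities via the rank-nullity identity g(λ) = n − rank(A − λI):
  rank(A − (-2)·I) = 4, so dim ker(A − (-2)·I) = n − 4 = 1
  rank(A − (-1)·I) = 3, so dim ker(A − (-1)·I) = n − 3 = 2

Summary:
  λ = -2: algebraic multiplicity = 1, geometric multiplicity = 1
  λ = -1: algebraic multiplicity = 4, geometric multiplicity = 2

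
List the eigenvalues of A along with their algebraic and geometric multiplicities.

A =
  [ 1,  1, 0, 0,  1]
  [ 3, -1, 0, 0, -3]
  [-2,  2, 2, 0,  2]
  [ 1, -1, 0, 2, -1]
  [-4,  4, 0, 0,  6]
λ = 2: alg = 5, geom = 4

Step 1 — factor the characteristic polynomial to read off the algebraic multiplicities:
  χ_A(x) = (x - 2)^5

Step 2 — compute geometric multiplicities via the rank-nullity identity g(λ) = n − rank(A − λI):
  rank(A − (2)·I) = 1, so dim ker(A − (2)·I) = n − 1 = 4

Summary:
  λ = 2: algebraic multiplicity = 5, geometric multiplicity = 4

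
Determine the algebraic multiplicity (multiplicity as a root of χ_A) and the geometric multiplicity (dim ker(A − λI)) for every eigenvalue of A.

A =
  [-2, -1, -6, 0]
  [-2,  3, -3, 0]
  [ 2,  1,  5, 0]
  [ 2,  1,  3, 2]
λ = 2: alg = 4, geom = 2

Step 1 — factor the characteristic polynomial to read off the algebraic multiplicities:
  χ_A(x) = (x - 2)^4

Step 2 — compute geometric multiplicities via the rank-nullity identity g(λ) = n − rank(A − λI):
  rank(A − (2)·I) = 2, so dim ker(A − (2)·I) = n − 2 = 2

Summary:
  λ = 2: algebraic multiplicity = 4, geometric multiplicity = 2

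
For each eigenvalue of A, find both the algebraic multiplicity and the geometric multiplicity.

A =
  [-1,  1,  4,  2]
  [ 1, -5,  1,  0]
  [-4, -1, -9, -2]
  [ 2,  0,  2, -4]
λ = -5: alg = 3, geom = 1; λ = -4: alg = 1, geom = 1

Step 1 — factor the characteristic polynomial to read off the algebraic multiplicities:
  χ_A(x) = (x + 4)*(x + 5)^3

Step 2 — compute geometric multiplicities via the rank-nullity identity g(λ) = n − rank(A − λI):
  rank(A − (-5)·I) = 3, so dim ker(A − (-5)·I) = n − 3 = 1
  rank(A − (-4)·I) = 3, so dim ker(A − (-4)·I) = n − 3 = 1

Summary:
  λ = -5: algebraic multiplicity = 3, geometric multiplicity = 1
  λ = -4: algebraic multiplicity = 1, geometric multiplicity = 1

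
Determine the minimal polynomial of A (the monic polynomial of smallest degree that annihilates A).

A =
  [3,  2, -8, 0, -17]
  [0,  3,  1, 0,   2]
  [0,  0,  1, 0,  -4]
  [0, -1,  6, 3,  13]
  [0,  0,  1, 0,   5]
x^3 - 9*x^2 + 27*x - 27

The characteristic polynomial is χ_A(x) = (x - 3)^5, so the eigenvalues are known. The minimal polynomial is
  m_A(x) = Π_λ (x − λ)^{k_λ}
where k_λ is the size of the *largest* Jordan block for λ (equivalently, the smallest k with (A − λI)^k v = 0 for every generalised eigenvector v of λ).

  λ = 3: largest Jordan block has size 3, contributing (x − 3)^3

So m_A(x) = (x - 3)^3 = x^3 - 9*x^2 + 27*x - 27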